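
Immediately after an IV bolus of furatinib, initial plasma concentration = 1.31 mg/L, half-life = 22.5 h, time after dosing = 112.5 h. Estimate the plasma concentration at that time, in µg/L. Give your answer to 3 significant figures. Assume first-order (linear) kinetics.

k = ln2 / t½ = 0.693147 / 22.5 = 0.03081 h⁻¹
t / t½ = 112.5 / 22.5 = 5 half-lives
C = C₀ × (1/2)^5 = 1.310 × 0.03125 = 0.04094 mg/L
Convert: 0.04094 mg/L × 1000 = 40.94 µg/L

40.9 µg/L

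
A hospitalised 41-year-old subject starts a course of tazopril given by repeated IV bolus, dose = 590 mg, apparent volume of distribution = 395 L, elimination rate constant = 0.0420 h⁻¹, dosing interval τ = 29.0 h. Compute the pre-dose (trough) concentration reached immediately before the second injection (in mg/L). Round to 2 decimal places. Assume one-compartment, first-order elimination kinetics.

C₀ per dose = Dose / Vd = 590 / 395 = 1.494 mg/L
Fraction remaining after one interval: r = e^(−kτ) = e^(−0.04200 × 29.0) = 0.2958
Before dose 2, 1 dose has been given (aged 1τ).
C_trough = C₀ × r = 1.494 × 0.2958 = 0.4419 mg/L

0.44 mg/L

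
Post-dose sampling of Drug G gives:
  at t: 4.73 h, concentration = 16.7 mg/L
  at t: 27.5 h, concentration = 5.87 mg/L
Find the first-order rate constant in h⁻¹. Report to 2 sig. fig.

k = ln(C₁/C₂) / (t₂ − t₁) = ln(16.7/5.87) / (27.5 − 4.73)
  = 1.046 / 22.77 = 0.04594 h⁻¹

0.046 h⁻¹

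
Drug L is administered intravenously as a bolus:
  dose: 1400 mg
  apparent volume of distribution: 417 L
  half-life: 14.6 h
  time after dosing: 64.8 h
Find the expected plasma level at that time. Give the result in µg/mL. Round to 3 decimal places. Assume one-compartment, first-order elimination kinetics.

0.155 µg/mL

C₀ = Dose / Vd = 1400 / 417 = 3.357 mg/L
k = ln2 / t½ = 0.693147 / 14.6 = 0.04748 h⁻¹
C = C₀ · e^(−k·t) = 3.357 × e^(−0.04748 × 64.8)
  = 3.357 × 0.04611 = 0.1548 mg/L
(0.1548 mg/L = 0.1548 µg/mL)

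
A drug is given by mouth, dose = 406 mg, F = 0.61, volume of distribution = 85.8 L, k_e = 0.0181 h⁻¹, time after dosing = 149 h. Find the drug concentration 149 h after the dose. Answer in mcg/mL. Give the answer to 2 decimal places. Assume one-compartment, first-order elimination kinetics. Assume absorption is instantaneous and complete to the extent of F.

Amount reaching circulation = F × Dose = 0.61 × 406.0 = 247.7 mg
C₀ = F·Dose / Vd = 247.7 / 85.8 = 2.887 mg/L
C = C₀ · e^(−k·t) = 2.887 × e^(−0.01810 × 149)
  = 2.887 × 0.06741 = 0.1946 mg/L
(0.1946 mg/L = 0.1946 mcg/mL)

0.19 mcg/mL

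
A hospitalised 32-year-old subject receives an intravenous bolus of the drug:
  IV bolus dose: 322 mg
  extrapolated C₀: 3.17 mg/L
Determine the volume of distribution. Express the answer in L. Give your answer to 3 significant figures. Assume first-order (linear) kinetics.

102 L

Vd = Dose / C₀ = 322.0 / 3.17 = 101.6 L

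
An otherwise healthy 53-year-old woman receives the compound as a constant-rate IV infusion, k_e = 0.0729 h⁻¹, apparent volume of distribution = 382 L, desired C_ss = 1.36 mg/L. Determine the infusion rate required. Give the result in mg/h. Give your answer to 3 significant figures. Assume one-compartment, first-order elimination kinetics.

CL = k × Vd = 0.07290 × 382 = 27.85 L/h
At steady state, infusion rate R₀ = Css × CL = 1.36 × 27.85 = 37.88 mg/h

37.9 mg/h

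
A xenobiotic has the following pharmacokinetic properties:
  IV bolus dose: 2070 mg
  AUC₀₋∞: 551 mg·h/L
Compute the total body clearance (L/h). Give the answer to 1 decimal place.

3.8 L/h

CL = Dose / AUC = 2070 / 551 = 3.757 L/h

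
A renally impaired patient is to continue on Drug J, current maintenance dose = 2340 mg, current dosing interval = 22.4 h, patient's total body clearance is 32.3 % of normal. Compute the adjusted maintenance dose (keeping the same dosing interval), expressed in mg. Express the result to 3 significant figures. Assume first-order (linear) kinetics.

To keep the same average steady-state level, dosing rate must scale with clearance.
CL ratio = 32.3 / 100 = 0.3230
New dose (same interval) = 2340 × 0.3230 = 755.8 mg

756 mg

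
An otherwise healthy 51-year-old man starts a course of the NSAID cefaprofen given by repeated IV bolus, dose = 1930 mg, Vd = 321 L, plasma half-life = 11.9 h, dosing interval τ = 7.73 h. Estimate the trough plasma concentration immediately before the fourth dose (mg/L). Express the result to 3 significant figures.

7.83 mg/L

C₀ per dose = Dose / Vd = 1930 / 321 = 6.012 mg/L
k = ln2 / t½ = 0.693147 / 11.9 = 0.05825 h⁻¹
Fraction remaining after one interval: r = e^(−kτ) = e^(−0.05825 × 7.73) = 0.6375
Before dose 4, 3 doses have been given (aged 1τ, 2τ, 3τ).
C_trough = C₀ × (r + r² + … + r^3) = C₀ × r(1−r^3)/(1−r)
        = 6.012 × 0.6375 × (1 − 0.2591) / (1 − 0.6375) = 7.833 mg/L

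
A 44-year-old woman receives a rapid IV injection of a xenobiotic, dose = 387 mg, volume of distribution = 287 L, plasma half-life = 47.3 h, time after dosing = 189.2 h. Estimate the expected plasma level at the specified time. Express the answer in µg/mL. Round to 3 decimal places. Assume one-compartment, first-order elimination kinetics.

0.084 µg/mL

C₀ = Dose / Vd = 387.0 / 287 = 1.348 mg/L
k = ln2 / t½ = 0.693147 / 47.3 = 0.01465 h⁻¹
t / t½ = 189.2 / 47.3 = 4 half-lives
C = C₀ × (1/2)^4 = 1.348 × 0.06250 = 0.08425 mg/L
(0.08425 mg/L = 0.08425 µg/mL)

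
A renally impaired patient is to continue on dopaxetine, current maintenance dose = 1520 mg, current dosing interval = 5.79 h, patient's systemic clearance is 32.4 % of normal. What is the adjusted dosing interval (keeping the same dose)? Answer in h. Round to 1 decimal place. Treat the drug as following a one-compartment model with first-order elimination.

To keep the same average steady-state level, dosing rate must scale with clearance.
CL ratio = 32.4 / 100 = 0.3240
New interval (same dose) = 5.79 / 0.3240 = 17.87 h

17.9 h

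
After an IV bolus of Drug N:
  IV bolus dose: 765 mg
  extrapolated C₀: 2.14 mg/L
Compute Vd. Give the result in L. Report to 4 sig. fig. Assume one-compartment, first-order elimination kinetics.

Vd = Dose / C₀ = 765.0 / 2.14 = 357.5 L

357.5 L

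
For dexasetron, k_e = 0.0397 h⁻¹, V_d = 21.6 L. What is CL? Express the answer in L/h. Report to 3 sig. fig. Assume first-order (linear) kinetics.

CL = k × Vd = 0.0397 × 21.6 = 0.8575 L/h

0.858 L/h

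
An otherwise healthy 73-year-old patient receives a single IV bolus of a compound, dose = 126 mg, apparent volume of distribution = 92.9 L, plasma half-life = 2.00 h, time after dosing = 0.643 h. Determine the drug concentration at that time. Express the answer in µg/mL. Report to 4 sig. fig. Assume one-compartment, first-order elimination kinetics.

1.085 µg/mL

C₀ = Dose / Vd = 126.0 / 92.9 = 1.356 mg/L
k = ln2 / t½ = 0.693147 / 2.00 = 0.3466 h⁻¹
C = C₀ · e^(−k·t) = 1.356 × e^(−0.3466 × 0.643)
  = 1.356 × 0.8002 = 1.085 mg/L
(1.085 mg/L = 1.085 µg/mL)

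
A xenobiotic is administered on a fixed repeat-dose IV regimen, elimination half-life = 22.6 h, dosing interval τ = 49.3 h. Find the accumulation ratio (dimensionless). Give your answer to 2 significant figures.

k = ln2 / t½ = 0.693147 / 22.6 = 0.03067 h⁻¹
e^(−kτ) = e^(−0.03067 × 49.3) = 0.2205
Accumulation ratio R = 1 / (1 − e^(−kτ)) = 1 / (1 − 0.2205) = 1.283

1.3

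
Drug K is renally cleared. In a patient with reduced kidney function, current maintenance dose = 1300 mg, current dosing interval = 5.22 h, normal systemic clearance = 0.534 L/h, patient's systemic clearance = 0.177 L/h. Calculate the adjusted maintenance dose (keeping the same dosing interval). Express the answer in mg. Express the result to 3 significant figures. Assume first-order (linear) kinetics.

To keep the same average steady-state level, dosing rate must scale with clearance.
CL ratio = 0.177 / 0.534 = 0.3315
New dose (same interval) = 1300 × 0.3315 = 431.0 mg

431 mg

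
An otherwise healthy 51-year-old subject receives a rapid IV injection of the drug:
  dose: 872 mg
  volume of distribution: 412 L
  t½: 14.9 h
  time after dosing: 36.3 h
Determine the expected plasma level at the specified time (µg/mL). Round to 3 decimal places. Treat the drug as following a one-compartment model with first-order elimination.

0.391 µg/mL

C₀ = Dose / Vd = 872.0 / 412 = 2.117 mg/L
k = ln2 / t½ = 0.693147 / 14.9 = 0.04652 h⁻¹
C = C₀ · e^(−k·t) = 2.117 × e^(−0.04652 × 36.3)
  = 2.117 × 0.1848 = 0.3912 mg/L
(0.3912 mg/L = 0.3912 µg/mL)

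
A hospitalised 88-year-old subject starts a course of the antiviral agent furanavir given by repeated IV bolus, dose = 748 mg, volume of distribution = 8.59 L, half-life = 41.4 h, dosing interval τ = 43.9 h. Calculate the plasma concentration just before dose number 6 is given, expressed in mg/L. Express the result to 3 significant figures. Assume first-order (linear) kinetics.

78.2 mg/L

C₀ per dose = Dose / Vd = 748 / 8.59 = 87.08 mg/L
k = ln2 / t½ = 0.693147 / 41.4 = 0.01674 h⁻¹
Fraction remaining after one interval: r = e^(−kτ) = e^(−0.01674 × 43.9) = 0.4796
Before dose 6, 5 doses have been given (aged 1τ, 2τ, 3τ, 4τ, 5τ).
C_trough = C₀ × (r + r² + … + r^5) = C₀ × r(1−r^5)/(1−r)
        = 87.08 × 0.4796 × (1 − 0.02537) / (1 − 0.4796) = 78.22 mg/L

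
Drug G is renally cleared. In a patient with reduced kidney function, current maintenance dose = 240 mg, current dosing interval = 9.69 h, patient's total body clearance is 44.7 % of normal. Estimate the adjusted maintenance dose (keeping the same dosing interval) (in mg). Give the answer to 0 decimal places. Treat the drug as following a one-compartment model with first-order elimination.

To keep the same average steady-state level, dosing rate must scale with clearance.
CL ratio = 44.7 / 100 = 0.4470
New dose (same interval) = 240 × 0.4470 = 107.3 mg

107 mg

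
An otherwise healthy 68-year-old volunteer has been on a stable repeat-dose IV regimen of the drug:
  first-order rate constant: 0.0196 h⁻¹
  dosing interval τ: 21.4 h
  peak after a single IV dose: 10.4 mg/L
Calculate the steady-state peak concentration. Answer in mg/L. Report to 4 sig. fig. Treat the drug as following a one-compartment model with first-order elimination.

30.36 mg/L

e^(−kτ) = e^(−0.01960 × 21.4) = 0.6574
Accumulation ratio R = 1 / (1 − e^(−kτ)) = 1 / (1 − 0.6574) = 2.919
Steady-state peak = C₀ × R = 10.4 × 2.919 = 30.36 mg/L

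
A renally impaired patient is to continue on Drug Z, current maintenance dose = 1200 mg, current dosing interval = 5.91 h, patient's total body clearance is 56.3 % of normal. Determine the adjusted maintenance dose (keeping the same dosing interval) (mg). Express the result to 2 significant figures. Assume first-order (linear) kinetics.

680 mg

To keep the same average steady-state level, dosing rate must scale with clearance.
CL ratio = 56.3 / 100 = 0.5630
New dose (same interval) = 1200 × 0.5630 = 675.6 mg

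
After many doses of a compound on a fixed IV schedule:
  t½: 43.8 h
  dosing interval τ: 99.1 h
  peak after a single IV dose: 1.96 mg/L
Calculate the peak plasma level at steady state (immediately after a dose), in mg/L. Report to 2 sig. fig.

2.5 mg/L

k = ln2 / t½ = 0.693147 / 43.8 = 0.01583 h⁻¹
e^(−kτ) = e^(−0.01583 × 99.1) = 0.2083
Accumulation ratio R = 1 / (1 − e^(−kτ)) = 1 / (1 − 0.2083) = 1.263
Steady-state peak = C₀ × R = 1.96 × 1.263 = 2.475 mg/L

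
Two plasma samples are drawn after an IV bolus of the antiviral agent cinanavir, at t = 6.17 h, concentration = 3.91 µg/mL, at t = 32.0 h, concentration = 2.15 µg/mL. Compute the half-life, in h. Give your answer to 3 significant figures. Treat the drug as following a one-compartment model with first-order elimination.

k = ln(C₁/C₂) / (t₂ − t₁) = ln(3.91/2.15) / (32.0 − 6.17)
  = 0.5981 / 25.83 = 0.02316 h⁻¹
t½ = ln2 / k = 0.693147 / 0.02316 = 29.93 h

29.9 h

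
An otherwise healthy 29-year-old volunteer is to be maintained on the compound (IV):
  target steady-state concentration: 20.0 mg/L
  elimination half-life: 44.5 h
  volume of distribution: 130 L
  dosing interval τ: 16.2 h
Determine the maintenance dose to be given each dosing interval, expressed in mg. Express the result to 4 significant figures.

656.1 mg

k = ln2 / t½ = 0.693147 / 44.5 = 0.01558 h⁻¹
CL = k × Vd = 0.01558 × 130 = 2.025 L/h
At steady state, Dose/τ = Css × CL.
Dose = Css × CL × τ = 20.0 × 2.025 × 16.2 = 656.1 mg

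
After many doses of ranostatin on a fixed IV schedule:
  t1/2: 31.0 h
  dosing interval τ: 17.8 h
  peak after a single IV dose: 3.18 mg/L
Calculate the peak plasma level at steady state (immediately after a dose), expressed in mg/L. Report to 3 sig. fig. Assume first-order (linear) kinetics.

9.69 mg/L

k = ln2 / t½ = 0.693147 / 31.0 = 0.02236 h⁻¹
e^(−kτ) = e^(−0.02236 × 17.8) = 0.6717
Accumulation ratio R = 1 / (1 − e^(−kτ)) = 1 / (1 − 0.6717) = 3.046
Steady-state peak = C₀ × R = 3.18 × 3.046 = 9.686 mg/L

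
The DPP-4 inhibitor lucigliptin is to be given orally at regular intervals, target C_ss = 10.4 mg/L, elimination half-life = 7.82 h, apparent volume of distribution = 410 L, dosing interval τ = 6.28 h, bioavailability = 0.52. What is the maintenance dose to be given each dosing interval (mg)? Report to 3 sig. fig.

4560 mg

k = ln2 / t½ = 0.693147 / 7.82 = 0.08864 h⁻¹
CL = k × Vd = 0.08864 × 410 = 36.34 L/h
At steady state, F × (Dose/τ) = Css × CL.
Dose = Css × CL × τ / F = 10.4 × 36.34 × 6.28 / 0.52 = 4564 mg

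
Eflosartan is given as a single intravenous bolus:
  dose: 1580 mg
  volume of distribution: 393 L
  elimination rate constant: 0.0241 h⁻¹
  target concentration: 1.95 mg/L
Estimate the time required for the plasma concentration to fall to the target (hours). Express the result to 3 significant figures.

C₀ = Dose / Vd = 1580 / 393 = 4.020 mg/L
t = ln(C₀ / C) / k = ln(4.020 / 1.95) / 0.02410
  = ln(2.062) / 0.02410 = 0.7237 / 0.02410 = 30.03 h

30.0 h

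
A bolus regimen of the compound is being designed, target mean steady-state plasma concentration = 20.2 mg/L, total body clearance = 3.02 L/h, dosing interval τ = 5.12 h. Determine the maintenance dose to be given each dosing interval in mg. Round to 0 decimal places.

312 mg

At steady state, Dose/τ = Css × CL.
Dose = Css × CL × τ = 20.2 × 3.020 × 5.12 = 312.3 mg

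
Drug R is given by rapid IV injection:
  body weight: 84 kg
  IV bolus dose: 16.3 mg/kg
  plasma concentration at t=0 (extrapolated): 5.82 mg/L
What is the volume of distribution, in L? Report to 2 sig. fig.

240 L

Dose = 16.3 × 84 = 1369 mg
Vd = Dose / C₀ = 1369 / 5.82 = 235.2 L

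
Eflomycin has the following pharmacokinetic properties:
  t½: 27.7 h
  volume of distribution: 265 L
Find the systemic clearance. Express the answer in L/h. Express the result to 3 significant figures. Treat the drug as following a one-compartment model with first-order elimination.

k = ln2 / t½ = 0.693147 / 27.7 = 0.02502 h⁻¹
CL = k × Vd = 0.02502 × 265 = 6.630 L/h

6.63 L/h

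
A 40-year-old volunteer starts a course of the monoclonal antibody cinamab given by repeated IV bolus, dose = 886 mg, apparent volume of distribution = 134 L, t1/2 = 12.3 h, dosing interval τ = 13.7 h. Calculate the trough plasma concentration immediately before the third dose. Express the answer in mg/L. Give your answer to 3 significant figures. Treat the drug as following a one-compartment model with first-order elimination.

4.47 mg/L

C₀ per dose = Dose / Vd = 886 / 134 = 6.612 mg/L
k = ln2 / t½ = 0.693147 / 12.3 = 0.05635 h⁻¹
Fraction remaining after one interval: r = e^(−kτ) = e^(−0.05635 × 13.7) = 0.4621
Before dose 3, 2 doses have been given (aged 1τ, 2τ).
C_trough = C₀ × (r + r²) = 6.612 × (0.4621 + 0.2135) = 4.467 mg/L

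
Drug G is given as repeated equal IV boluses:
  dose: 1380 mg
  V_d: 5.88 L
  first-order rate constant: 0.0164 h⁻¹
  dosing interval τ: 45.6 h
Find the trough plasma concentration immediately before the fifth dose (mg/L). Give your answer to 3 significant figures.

C₀ per dose = Dose / Vd = 1380 / 5.88 = 234.7 mg/L
Fraction remaining after one interval: r = e^(−kτ) = e^(−0.01640 × 45.6) = 0.4734
Before dose 5, 4 doses have been given (aged 1τ, 2τ, 3τ, 4τ).
C_trough = C₀ × (r + r² + … + r^4) = C₀ × r(1−r^4)/(1−r)
        = 234.7 × 0.4734 × (1 − 0.05022) / (1 − 0.4734) = 200.4 mg/L

200 mg/L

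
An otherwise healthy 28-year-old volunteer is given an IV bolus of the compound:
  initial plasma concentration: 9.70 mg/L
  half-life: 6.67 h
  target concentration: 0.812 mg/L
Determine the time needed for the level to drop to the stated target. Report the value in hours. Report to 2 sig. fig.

24 h

k = ln2 / t½ = 0.693147 / 6.67 = 0.1039 h⁻¹
t = ln(C₀ / C) / k = ln(9.700 / 0.812) / 0.1039
  = ln(11.95) / 0.1039 = 2.481 / 0.1039 = 23.88 h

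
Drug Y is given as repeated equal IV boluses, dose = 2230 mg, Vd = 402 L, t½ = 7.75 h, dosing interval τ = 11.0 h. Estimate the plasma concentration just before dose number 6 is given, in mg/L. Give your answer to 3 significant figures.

3.29 mg/L

C₀ per dose = Dose / Vd = 2230 / 402 = 5.547 mg/L
k = ln2 / t½ = 0.693147 / 7.75 = 0.08944 h⁻¹
Fraction remaining after one interval: r = e^(−kτ) = e^(−0.08944 × 11.0) = 0.3739
Before dose 6, 5 doses have been given (aged 1τ, 2τ, 3τ, 4τ, 5τ).
C_trough = C₀ × (r + r² + … + r^5) = C₀ × r(1−r^5)/(1−r)
        = 5.547 × 0.3739 × (1 − 0.007308) / (1 − 0.3739) = 3.288 mg/L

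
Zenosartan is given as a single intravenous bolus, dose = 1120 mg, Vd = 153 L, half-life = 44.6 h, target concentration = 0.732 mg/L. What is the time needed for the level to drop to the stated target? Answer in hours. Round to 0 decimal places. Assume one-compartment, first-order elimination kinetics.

C₀ = Dose / Vd = 1120 / 153 = 7.320 mg/L
k = ln2 / t½ = 0.693147 / 44.6 = 0.01554 h⁻¹
t = ln(C₀ / C) / k = ln(7.320 / 0.732) / 0.01554
  = ln(10.00) / 0.01554 = 2.303 / 0.01554 = 148.2 h

148 h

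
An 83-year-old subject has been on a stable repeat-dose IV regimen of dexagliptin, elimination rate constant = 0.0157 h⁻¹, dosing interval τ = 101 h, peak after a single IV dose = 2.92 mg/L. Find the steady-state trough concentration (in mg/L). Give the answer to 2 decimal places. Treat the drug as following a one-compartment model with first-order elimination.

0.75 mg/L

e^(−kτ) = e^(−0.01570 × 101) = 0.2048
Accumulation ratio R = 1 / (1 − e^(−kτ)) = 1 / (1 − 0.2048) = 1.258
Steady-state trough = C₀ × R × e^(−kτ) = 2.92 × 1.258 × 0.2048 = 0.7523 mg/L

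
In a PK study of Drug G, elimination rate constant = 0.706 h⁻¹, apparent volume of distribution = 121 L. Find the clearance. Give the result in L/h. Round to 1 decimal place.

85.4 L/h

CL = k × Vd = 0.706 × 121 = 85.43 L/h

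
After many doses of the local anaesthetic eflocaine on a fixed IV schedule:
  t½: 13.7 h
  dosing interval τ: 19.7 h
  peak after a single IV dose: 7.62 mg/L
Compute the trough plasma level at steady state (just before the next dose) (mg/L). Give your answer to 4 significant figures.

k = ln2 / t½ = 0.693147 / 13.7 = 0.05059 h⁻¹
e^(−kτ) = e^(−0.05059 × 19.7) = 0.3691
Accumulation ratio R = 1 / (1 − e^(−kτ)) = 1 / (1 − 0.3691) = 1.585
Steady-state trough = C₀ × R × e^(−kτ) = 7.62 × 1.585 × 0.3691 = 4.458 mg/L

4.458 mg/L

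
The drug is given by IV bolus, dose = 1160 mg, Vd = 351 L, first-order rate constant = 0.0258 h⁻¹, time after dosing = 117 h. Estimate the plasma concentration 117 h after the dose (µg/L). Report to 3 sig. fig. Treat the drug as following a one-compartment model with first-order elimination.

C₀ = Dose / Vd = 1160 / 351 = 3.305 mg/L
C = C₀ · e^(−k·t) = 3.305 × e^(−0.02580 × 117)
  = 3.305 × 0.04887 = 0.1615 mg/L
Convert: 0.1615 mg/L × 1000 = 161.5 µg/L

162 µg/L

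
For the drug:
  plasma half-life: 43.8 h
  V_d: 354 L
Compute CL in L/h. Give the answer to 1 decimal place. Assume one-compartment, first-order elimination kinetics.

k = ln2 / t½ = 0.693147 / 43.8 = 0.01583 h⁻¹
CL = k × Vd = 0.01583 × 354 = 5.604 L/h

5.6 L/h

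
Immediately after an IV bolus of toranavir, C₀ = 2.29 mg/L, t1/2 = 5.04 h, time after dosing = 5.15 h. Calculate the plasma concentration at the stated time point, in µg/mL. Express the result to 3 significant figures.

1.13 µg/mL

k = ln2 / t½ = 0.693147 / 5.04 = 0.1375 h⁻¹
C = C₀ · e^(−k·t) = 2.290 × e^(−0.1375 × 5.15)
  = 2.290 × 0.4926 = 1.128 mg/L
(1.128 mg/L = 1.128 µg/mL)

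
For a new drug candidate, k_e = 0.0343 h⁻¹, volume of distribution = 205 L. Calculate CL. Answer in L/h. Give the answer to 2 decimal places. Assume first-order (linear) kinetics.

CL = k × Vd = 0.0343 × 205 = 7.032 L/h

7.03 L/h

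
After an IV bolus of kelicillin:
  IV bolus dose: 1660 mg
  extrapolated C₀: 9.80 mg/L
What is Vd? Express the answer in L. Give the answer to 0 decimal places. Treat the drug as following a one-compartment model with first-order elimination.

169 L

Vd = Dose / C₀ = 1660 / 9.80 = 169.4 L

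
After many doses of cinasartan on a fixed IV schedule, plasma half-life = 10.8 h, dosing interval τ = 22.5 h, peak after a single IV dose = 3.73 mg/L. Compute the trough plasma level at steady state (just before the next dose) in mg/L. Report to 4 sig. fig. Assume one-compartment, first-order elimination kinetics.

k = ln2 / t½ = 0.693147 / 10.8 = 0.06418 h⁻¹
e^(−kτ) = e^(−0.06418 × 22.5) = 0.2360
Accumulation ratio R = 1 / (1 − e^(−kτ)) = 1 / (1 − 0.2360) = 1.309
Steady-state trough = C₀ × R × e^(−kτ) = 3.73 × 1.309 × 0.2360 = 1.152 mg/L

1.152 mg/L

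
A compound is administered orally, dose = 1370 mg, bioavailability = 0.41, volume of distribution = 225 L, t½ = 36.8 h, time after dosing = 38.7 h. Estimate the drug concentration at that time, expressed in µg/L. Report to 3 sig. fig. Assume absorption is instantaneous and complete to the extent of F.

Amount reaching circulation = F × Dose = 0.41 × 1370 = 561.7 mg
C₀ = F·Dose / Vd = 561.7 / 225 = 2.496 mg/L
k = ln2 / t½ = 0.693147 / 36.8 = 0.01884 h⁻¹
C = C₀ · e^(−k·t) = 2.496 × e^(−0.01884 × 38.7)
  = 2.496 × 0.4823 = 1.204 mg/L
Convert: 1.204 mg/L × 1000 = 1204 µg/L

1200 µg/L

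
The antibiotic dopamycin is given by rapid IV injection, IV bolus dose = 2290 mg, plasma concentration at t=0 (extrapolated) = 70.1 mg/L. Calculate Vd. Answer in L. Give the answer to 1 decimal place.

32.7 L

Vd = Dose / C₀ = 2290 / 70.1 = 32.67 L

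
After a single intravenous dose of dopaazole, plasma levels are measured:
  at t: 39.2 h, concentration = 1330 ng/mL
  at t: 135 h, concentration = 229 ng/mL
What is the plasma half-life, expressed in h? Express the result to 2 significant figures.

38 h

k = ln(C₁/C₂) / (t₂ − t₁) = ln(1330/229) / (135 − 39.2)
  = 1.759 / 95.80 = 0.01836 h⁻¹
t½ = ln2 / k = 0.693147 / 0.01836 = 37.75 h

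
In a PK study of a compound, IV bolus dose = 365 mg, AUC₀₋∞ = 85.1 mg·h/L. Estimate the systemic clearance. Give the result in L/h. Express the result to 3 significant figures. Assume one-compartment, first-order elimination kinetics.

CL = Dose / AUC = 365 / 85.1 = 4.289 L/h

4.29 L/h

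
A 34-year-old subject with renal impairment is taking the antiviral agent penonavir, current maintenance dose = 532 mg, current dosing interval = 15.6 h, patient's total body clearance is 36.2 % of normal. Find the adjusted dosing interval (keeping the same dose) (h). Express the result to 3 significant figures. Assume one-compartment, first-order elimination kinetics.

To keep the same average steady-state level, dosing rate must scale with clearance.
CL ratio = 36.2 / 100 = 0.3620
New interval (same dose) = 15.6 / 0.3620 = 43.09 h

43.1 h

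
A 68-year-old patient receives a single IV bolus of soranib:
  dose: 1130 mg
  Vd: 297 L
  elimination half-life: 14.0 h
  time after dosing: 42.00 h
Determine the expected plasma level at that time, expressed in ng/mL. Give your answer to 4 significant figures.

475.6 ng/mL

C₀ = Dose / Vd = 1130 / 297 = 3.805 mg/L
k = ln2 / t½ = 0.693147 / 14.0 = 0.04951 h⁻¹
t / t½ = 42.00 / 14.0 = 3 half-lives
C = C₀ × (1/2)^3 = 3.805 × 0.1250 = 0.4756 mg/L
Convert: 0.4756 mg/L × 1000 = 475.6 ng/mL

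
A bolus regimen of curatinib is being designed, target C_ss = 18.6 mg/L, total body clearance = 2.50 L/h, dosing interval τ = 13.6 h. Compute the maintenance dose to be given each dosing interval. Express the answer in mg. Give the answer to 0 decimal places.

At steady state, Dose/τ = Css × CL.
Dose = Css × CL × τ = 18.6 × 2.500 × 13.6 = 632.4 mg

632 mg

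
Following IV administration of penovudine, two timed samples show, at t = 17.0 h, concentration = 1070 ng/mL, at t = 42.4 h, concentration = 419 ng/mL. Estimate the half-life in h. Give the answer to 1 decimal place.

k = ln(C₁/C₂) / (t₂ − t₁) = ln(1070/419) / (42.4 − 17.0)
  = 0.9375 / 25.40 = 0.03691 h⁻¹
t½ = ln2 / k = 0.693147 / 0.03691 = 18.78 h

18.8 h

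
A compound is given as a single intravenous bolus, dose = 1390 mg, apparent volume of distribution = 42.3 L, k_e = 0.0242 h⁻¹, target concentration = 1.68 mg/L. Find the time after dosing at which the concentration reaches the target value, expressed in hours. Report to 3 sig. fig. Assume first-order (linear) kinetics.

C₀ = Dose / Vd = 1390 / 42.3 = 32.86 mg/L
t = ln(C₀ / C) / k = ln(32.86 / 1.68) / 0.02420
  = ln(19.56) / 0.02420 = 2.973 / 0.02420 = 122.9 h

123 h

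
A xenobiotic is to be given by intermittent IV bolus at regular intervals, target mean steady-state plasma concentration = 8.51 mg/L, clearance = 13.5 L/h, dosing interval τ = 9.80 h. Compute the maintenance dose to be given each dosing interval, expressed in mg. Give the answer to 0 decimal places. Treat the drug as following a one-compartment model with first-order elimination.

At steady state, Dose/τ = Css × CL.
Dose = Css × CL × τ = 8.51 × 13.50 × 9.80 = 1126 mg

1126 mg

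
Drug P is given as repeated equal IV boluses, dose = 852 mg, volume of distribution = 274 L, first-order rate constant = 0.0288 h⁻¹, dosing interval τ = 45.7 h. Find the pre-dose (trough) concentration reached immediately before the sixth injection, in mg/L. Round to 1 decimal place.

1.1 mg/L

C₀ per dose = Dose / Vd = 852 / 274 = 3.109 mg/L
Fraction remaining after one interval: r = e^(−kτ) = e^(−0.02880 × 45.7) = 0.2682
Before dose 6, 5 doses have been given (aged 1τ, 2τ, 3τ, 4τ, 5τ).
C_trough = C₀ × (r + r² + … + r^5) = C₀ × r(1−r^5)/(1−r)
        = 3.109 × 0.2682 × (1 − 0.001388) / (1 − 0.2682) = 1.138 mg/L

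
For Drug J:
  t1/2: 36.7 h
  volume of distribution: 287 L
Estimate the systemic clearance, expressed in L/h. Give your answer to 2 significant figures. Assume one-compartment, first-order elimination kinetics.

k = ln2 / t½ = 0.693147 / 36.7 = 0.01889 h⁻¹
CL = k × Vd = 0.01889 × 287 = 5.421 L/h

5.4 L/h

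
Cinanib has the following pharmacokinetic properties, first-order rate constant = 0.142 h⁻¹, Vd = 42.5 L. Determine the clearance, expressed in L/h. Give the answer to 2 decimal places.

6.04 L/h

CL = k × Vd = 0.142 × 42.5 = 6.035 L/h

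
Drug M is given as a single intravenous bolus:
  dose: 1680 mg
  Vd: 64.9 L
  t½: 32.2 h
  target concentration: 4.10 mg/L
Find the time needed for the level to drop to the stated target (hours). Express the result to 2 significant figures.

86 h

C₀ = Dose / Vd = 1680 / 64.9 = 25.89 mg/L
k = ln2 / t½ = 0.693147 / 32.2 = 0.02153 h⁻¹
t = ln(C₀ / C) / k = ln(25.89 / 4.10) / 0.02153
  = ln(6.315) / 0.02153 = 1.843 / 0.02153 = 85.60 h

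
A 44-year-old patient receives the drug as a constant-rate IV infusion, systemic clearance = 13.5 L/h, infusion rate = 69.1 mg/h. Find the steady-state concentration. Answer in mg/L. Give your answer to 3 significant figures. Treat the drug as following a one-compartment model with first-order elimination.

At steady state Css = R₀ / CL = 69.1 / 13.50 = 5.119 mg/L

5.12 mg/L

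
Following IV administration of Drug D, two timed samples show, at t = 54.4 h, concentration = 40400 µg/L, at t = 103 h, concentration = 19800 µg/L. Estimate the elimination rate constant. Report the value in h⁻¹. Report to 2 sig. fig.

k = ln(C₁/C₂) / (t₂ − t₁) = ln(40400/19800) / (103 − 54.4)
  = 0.7131 / 48.60 = 0.01467 h⁻¹

0.015 h⁻¹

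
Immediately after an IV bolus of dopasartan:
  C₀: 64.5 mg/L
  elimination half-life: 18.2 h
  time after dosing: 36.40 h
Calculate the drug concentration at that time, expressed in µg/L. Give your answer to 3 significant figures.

k = ln2 / t½ = 0.693147 / 18.2 = 0.03809 h⁻¹
t / t½ = 36.40 / 18.2 = 2 half-lives
C = C₀ × (1/2)^2 = 64.50 × 0.2500 = 16.13 mg/L
Convert: 16.13 mg/L × 1000 = 16130 µg/L

16100 µg/L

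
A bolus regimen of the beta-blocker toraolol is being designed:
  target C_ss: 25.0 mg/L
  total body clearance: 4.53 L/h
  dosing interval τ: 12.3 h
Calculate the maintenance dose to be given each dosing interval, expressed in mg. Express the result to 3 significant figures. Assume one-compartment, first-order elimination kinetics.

At steady state, Dose/τ = Css × CL.
Dose = Css × CL × τ = 25.0 × 4.530 × 12.3 = 1393 mg

1390 mg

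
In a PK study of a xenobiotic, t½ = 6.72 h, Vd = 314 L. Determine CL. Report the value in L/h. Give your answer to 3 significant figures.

32.4 L/h

k = ln2 / t½ = 0.693147 / 6.72 = 0.1031 h⁻¹
CL = k × Vd = 0.1031 × 314 = 32.37 L/h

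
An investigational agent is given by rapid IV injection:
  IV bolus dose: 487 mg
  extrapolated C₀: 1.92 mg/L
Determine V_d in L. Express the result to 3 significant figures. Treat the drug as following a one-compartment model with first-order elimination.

254 L

Vd = Dose / C₀ = 487.0 / 1.92 = 253.6 L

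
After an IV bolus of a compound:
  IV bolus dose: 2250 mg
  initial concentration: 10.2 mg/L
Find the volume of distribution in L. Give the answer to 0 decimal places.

Vd = Dose / C₀ = 2250 / 10.2 = 220.6 L

221 L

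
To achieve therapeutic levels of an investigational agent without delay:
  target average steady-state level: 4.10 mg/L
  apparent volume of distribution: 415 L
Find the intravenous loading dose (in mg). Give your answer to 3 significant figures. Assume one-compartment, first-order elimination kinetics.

LD = Css × Vd = 4.10 × 415 = 1702 mg

1700 mg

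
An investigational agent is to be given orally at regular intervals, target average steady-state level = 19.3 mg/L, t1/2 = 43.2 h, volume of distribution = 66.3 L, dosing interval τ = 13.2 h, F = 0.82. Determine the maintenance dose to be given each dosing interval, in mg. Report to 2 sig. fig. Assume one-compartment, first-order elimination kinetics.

330 mg

k = ln2 / t½ = 0.693147 / 43.2 = 0.01605 h⁻¹
CL = k × Vd = 0.01605 × 66.3 = 1.064 L/h
At steady state, F × (Dose/τ) = Css × CL.
Dose = Css × CL × τ / F = 19.3 × 1.064 × 13.2 / 0.82 = 330.6 mg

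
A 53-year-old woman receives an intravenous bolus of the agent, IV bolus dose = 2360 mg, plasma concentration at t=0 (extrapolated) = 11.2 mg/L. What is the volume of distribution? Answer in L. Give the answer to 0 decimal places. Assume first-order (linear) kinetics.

211 L

Vd = Dose / C₀ = 2360 / 11.2 = 210.7 L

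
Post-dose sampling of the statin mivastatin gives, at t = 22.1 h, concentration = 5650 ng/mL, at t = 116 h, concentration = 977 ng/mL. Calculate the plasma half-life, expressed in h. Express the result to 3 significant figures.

k = ln(C₁/C₂) / (t₂ − t₁) = ln(5650/977) / (116 − 22.1)
  = 1.755 / 93.90 = 0.01869 h⁻¹
t½ = ln2 / k = 0.693147 / 0.01869 = 37.09 h

37.1 h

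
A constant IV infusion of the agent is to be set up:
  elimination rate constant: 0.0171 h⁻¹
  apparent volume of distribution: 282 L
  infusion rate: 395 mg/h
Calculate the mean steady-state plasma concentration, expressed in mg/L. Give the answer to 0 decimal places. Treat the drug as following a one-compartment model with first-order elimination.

82 mg/L

CL = k × Vd = 0.01710 × 282 = 4.822 L/h
At steady state Css = R₀ / CL = 395 / 4.822 = 81.92 mg/L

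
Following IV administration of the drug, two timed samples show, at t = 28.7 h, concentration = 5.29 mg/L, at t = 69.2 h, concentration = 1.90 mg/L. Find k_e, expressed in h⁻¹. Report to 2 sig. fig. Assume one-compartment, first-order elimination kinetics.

k = ln(C₁/C₂) / (t₂ − t₁) = ln(5.29/1.90) / (69.2 − 28.7)
  = 1.024 / 40.50 = 0.02528 h⁻¹

0.025 h⁻¹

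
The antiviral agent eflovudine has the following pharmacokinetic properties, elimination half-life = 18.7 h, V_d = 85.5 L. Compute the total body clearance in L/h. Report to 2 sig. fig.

3.2 L/h

k = ln2 / t½ = 0.693147 / 18.7 = 0.03707 h⁻¹
CL = k × Vd = 0.03707 × 85.5 = 3.169 L/h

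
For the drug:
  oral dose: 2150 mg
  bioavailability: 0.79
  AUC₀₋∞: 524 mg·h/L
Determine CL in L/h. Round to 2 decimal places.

3.24 L/h

CL = F·Dose / AUC = 0.79 × 2150 / 524 = 3.241 L/h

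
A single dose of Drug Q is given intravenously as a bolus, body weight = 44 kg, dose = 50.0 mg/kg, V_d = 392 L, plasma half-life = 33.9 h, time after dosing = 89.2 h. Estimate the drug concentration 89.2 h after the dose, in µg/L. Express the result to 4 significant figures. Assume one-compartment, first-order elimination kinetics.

Total dose = 50.0 × 44 = 2200 mg
C₀ = Dose / Vd = 2200 / 392 = 5.612 mg/L
k = ln2 / t½ = 0.693147 / 33.9 = 0.02045 h⁻¹
C = C₀ · e^(−k·t) = 5.612 × e^(−0.02045 × 89.2)
  = 5.612 × 0.1614 = 0.9058 mg/L
Convert: 0.9058 mg/L × 1000 = 905.8 µg/L

905.8 µg/L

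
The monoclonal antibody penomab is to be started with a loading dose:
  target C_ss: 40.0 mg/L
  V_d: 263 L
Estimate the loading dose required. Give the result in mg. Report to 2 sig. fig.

LD = Css × Vd = 40.0 × 263 = 10520 mg

11000 mg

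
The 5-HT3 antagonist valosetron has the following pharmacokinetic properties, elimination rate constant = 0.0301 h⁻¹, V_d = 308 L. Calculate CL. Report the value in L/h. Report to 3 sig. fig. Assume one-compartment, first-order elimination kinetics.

9.27 L/h

CL = k × Vd = 0.0301 × 308 = 9.271 L/h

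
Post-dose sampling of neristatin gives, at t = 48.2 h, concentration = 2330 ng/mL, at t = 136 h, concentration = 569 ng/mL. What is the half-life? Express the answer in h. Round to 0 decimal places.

k = ln(C₁/C₂) / (t₂ − t₁) = ln(2330/569) / (136 − 48.2)
  = 1.410 / 87.80 = 0.01606 h⁻¹
t½ = ln2 / k = 0.693147 / 0.01606 = 43.16 h

43 h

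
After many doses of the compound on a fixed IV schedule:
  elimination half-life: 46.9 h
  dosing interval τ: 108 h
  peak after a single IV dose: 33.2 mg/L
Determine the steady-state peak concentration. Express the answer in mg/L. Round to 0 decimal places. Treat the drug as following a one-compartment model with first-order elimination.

k = ln2 / t½ = 0.693147 / 46.9 = 0.01478 h⁻¹
e^(−kτ) = e^(−0.01478 × 108) = 0.2027
Accumulation ratio R = 1 / (1 − e^(−kτ)) = 1 / (1 − 0.2027) = 1.254
Steady-state peak = C₀ × R = 33.2 × 1.254 = 41.63 mg/L

42 mg/L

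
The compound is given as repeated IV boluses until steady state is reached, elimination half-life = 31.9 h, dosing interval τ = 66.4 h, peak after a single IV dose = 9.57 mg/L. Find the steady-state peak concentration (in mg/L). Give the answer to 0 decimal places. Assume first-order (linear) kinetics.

13 mg/L

k = ln2 / t½ = 0.693147 / 31.9 = 0.02173 h⁻¹
e^(−kτ) = e^(−0.02173 × 66.4) = 0.2362
Accumulation ratio R = 1 / (1 − e^(−kτ)) = 1 / (1 − 0.2362) = 1.309
Steady-state peak = C₀ × R = 9.57 × 1.309 = 12.53 mg/L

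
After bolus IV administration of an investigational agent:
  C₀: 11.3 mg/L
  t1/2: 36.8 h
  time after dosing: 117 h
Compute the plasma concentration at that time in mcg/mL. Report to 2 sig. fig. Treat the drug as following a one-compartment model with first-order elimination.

1.2 mcg/mL

k = ln2 / t½ = 0.693147 / 36.8 = 0.01884 h⁻¹
C = C₀ · e^(−k·t) = 11.30 × e^(−0.01884 × 117)
  = 11.30 × 0.1103 = 1.246 mg/L
(1.246 mg/L = 1.246 mcg/mL)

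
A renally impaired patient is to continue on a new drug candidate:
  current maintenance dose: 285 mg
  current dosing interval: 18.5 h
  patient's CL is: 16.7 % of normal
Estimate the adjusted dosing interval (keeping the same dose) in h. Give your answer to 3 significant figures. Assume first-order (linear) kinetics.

111 h

To keep the same average steady-state level, dosing rate must scale with clearance.
CL ratio = 16.7 / 100 = 0.1670
New interval (same dose) = 18.5 / 0.1670 = 110.8 h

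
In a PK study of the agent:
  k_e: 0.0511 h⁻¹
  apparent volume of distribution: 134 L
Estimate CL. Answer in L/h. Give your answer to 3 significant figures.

6.85 L/h

CL = k × Vd = 0.0511 × 134 = 6.847 L/h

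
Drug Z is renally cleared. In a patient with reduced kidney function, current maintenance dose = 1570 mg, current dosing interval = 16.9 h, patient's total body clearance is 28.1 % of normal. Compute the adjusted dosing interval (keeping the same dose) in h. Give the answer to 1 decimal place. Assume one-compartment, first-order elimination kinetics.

To keep the same average steady-state level, dosing rate must scale with clearance.
CL ratio = 28.1 / 100 = 0.2810
New interval (same dose) = 16.9 / 0.2810 = 60.14 h

60.1 h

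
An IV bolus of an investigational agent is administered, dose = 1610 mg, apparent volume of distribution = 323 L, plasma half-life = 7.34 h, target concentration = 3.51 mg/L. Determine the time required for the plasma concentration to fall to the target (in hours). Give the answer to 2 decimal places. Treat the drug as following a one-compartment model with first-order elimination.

C₀ = Dose / Vd = 1610 / 323 = 4.985 mg/L
k = ln2 / t½ = 0.693147 / 7.34 = 0.09443 h⁻¹
t = ln(C₀ / C) / k = ln(4.985 / 3.51) / 0.09443
  = ln(1.420) / 0.09443 = 0.3507 / 0.09443 = 3.714 h

3.71 h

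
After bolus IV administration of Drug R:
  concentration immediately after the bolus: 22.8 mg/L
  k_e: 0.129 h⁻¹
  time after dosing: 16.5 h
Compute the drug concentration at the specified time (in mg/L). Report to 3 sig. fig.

2.71 mg/L

C = C₀ · e^(−k·t) = 22.80 × e^(−0.1290 × 16.5)
  = 22.80 × 0.1190 = 2.713 mg/L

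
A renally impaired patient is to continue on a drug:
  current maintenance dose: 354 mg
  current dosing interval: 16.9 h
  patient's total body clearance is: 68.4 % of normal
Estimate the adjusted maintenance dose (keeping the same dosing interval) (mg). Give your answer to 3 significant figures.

To keep the same average steady-state level, dosing rate must scale with clearance.
CL ratio = 68.4 / 100 = 0.6840
New dose (same interval) = 354 × 0.6840 = 242.1 mg

242 mg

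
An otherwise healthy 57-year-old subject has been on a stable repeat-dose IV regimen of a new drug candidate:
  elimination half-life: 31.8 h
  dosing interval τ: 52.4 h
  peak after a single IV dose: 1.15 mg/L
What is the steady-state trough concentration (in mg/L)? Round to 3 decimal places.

0.539 mg/L

k = ln2 / t½ = 0.693147 / 31.8 = 0.02180 h⁻¹
e^(−kτ) = e^(−0.02180 × 52.4) = 0.3191
Accumulation ratio R = 1 / (1 − e^(−kτ)) = 1 / (1 − 0.3191) = 1.469
Steady-state trough = C₀ × R × e^(−kτ) = 1.15 × 1.469 × 0.3191 = 0.5391 mg/L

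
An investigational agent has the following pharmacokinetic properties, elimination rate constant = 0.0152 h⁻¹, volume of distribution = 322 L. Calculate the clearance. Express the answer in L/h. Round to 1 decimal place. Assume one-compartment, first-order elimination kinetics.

4.9 L/h

CL = k × Vd = 0.0152 × 322 = 4.894 L/h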